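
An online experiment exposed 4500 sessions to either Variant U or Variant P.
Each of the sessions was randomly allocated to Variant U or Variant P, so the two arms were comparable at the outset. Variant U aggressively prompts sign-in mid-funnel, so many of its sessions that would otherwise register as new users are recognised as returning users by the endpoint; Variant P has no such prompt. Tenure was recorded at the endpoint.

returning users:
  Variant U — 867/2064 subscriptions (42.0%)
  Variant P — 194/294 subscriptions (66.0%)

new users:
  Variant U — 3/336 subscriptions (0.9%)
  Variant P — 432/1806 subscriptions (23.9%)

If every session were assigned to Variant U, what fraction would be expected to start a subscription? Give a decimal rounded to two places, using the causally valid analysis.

0.36

Variant P is higher inside every user tenure stratum but Variant U is higher in aggregate. Whether to stratify depends on how user tenure relates to the variant.
Because the variant influences user tenure, user tenure is a post-treatment mediator, not a confounder. Stratifying on it would bias the estimate; the causal effect is the crude pooled difference.
So P(outcome | do(Variant U)) is just the pooled rate for Variant U: 870/2400 = 0.362.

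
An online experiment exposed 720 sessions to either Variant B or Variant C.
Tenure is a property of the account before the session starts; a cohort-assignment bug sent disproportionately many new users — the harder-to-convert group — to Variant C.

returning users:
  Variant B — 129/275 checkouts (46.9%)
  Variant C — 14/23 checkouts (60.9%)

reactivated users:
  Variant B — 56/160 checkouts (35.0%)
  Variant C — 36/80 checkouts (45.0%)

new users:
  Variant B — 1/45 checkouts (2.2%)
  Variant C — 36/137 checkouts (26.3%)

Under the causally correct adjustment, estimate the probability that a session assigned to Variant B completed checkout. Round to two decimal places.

0.32

Nothing the variant does changes user tenure; the imbalance is an allocation artefact. With user tenure also predicting the outcome, the pooled figure is confounded, and the within-stratum comparison is the causal one.
Standardising Variant B to the population user tenure mix: 0.414·129/275 + 0.333·56/160 + 0.253·1/45 = 0.316.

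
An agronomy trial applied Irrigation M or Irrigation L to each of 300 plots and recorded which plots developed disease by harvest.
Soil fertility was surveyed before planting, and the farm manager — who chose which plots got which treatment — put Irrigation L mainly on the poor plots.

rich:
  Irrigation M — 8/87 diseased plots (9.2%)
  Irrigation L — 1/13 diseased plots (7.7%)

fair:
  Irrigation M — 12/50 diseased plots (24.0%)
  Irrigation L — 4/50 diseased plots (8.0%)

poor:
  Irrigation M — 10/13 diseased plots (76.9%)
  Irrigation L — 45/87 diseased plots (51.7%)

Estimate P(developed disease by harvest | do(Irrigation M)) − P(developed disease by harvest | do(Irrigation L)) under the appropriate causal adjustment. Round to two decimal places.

+0.14

Soil fertility satisfies the back-door criterion: it is not a descendant of the irrigation, and it blocks the spurious path from irrigation to outcome. Adjusting for it (i.e., using the within-soil fertility rates) gives the causal effect.
Adjusting over the population distribution of soil fertility: 0.333·(0.092−0.077) + 0.333·(0.240−0.080) + 0.333·(0.769−0.517) = +0.142.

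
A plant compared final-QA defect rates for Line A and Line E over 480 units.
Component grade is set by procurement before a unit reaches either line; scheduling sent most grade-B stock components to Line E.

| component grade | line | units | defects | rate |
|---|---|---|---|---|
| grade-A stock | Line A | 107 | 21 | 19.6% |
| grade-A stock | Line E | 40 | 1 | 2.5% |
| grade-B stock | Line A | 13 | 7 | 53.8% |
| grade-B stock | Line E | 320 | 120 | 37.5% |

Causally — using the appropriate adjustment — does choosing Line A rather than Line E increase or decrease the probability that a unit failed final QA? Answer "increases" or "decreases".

Within every component grade level Line E has the lower rate, yet pooled Line A does — Simpson's reversal.
Component grade differs across lines for reasons unrelated to any effect of the line itself, and it separately predicts the outcome — a classic confounder. We must compare within component grade levels.
Within each level — grade-A stock: 19.6% vs 2.5%; grade-B stock: 53.8% vs 37.5% — Line E is lower every time.

increases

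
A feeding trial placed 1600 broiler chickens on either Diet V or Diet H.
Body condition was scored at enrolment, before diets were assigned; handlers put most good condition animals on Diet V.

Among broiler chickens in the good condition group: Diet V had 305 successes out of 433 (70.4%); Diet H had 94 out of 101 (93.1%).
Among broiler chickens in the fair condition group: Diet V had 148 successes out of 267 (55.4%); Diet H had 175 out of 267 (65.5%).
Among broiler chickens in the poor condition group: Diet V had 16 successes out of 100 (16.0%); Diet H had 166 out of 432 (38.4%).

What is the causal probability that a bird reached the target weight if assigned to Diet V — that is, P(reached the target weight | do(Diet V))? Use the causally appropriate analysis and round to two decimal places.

Diet H is higher inside every starting body condition stratum but Diet V is higher in aggregate. Whether to stratify depends on how starting body condition relates to the diet.
Nothing the diet does changes starting body condition; the imbalance is an allocation artefact. With starting body condition also predicting the outcome, the pooled figure is confounded, and the within-stratum comparison is the causal one.
Standardising Diet V to the population starting body condition mix: 0.334·305/433 + 0.334·148/267 + 0.333·16/100 = 0.473.

0.47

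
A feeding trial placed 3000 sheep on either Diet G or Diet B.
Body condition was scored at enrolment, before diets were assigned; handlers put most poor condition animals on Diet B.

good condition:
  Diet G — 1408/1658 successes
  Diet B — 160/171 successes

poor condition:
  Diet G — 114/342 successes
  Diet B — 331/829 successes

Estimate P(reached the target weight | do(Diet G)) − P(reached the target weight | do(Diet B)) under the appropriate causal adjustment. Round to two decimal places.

Within every starting body condition level Diet B has the higher rate, yet pooled Diet G does — Simpson's reversal.
Nothing the diet does changes starting body condition; the imbalance is an allocation artefact. With starting body condition also predicting the outcome, the pooled figure is confounded, and the within-stratum comparison is the causal one.
Adjusting over the population distribution of starting body condition: 0.610·(0.849−0.936) + 0.390·(0.333−0.399) = -0.078.

-0.08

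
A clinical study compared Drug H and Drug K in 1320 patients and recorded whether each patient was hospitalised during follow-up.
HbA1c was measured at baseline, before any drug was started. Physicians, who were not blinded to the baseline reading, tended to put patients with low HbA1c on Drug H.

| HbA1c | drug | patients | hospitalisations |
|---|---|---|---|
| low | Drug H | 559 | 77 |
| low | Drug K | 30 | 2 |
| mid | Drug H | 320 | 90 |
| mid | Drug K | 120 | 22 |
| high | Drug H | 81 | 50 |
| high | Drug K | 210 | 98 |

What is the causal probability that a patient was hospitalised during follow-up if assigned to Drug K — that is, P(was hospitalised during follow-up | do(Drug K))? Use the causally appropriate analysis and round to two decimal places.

The imbalance in HbA1c arose from how patients were allocated, not from anything the drug did; and HbA1c independently affects the outcome. The pooled gap is confounded — condition on HbA1c.
Standardising Drug K to the population HbA1c mix: 0.446·2/30 + 0.333·22/120 + 0.220·98/210 = 0.194.

0.19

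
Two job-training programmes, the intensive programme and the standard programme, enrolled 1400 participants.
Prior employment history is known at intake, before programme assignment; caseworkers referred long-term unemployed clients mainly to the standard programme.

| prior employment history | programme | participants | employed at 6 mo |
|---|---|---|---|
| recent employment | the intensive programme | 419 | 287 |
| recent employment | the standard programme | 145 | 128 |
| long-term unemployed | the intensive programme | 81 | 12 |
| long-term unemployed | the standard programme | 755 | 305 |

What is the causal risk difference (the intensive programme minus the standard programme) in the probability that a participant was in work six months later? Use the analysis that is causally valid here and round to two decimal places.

-0.23

the standard programme is higher inside every prior employment history stratum but the intensive programme is higher in aggregate. Whether to stratify depends on how prior employment history relates to the programme.
Prior employment history is set before the programme has any effect — it is not caused by the programme — and it independently drives the outcome. That makes it a confounder, so the causal comparison is within prior employment history levels.
Adjusting over the population distribution of prior employment history: 0.403·(0.685−0.883) + 0.597·(0.148−0.404) = -0.232.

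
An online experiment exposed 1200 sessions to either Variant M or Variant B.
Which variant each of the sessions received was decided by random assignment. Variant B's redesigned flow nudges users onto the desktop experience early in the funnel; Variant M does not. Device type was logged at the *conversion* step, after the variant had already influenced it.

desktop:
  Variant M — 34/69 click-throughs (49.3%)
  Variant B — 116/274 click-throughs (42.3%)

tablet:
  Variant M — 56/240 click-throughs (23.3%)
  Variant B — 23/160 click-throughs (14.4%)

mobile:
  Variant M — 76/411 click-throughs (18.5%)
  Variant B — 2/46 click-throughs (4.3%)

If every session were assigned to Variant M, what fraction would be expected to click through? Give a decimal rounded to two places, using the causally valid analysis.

0.23

Device type is recorded after the variant and is itself shifted by it — it sits on the causal path from variant to outcome. Conditioning on a mediator would strip out part of the effect we want; the pooled comparison gives the total causal effect.
So P(outcome | do(Variant M)) is just the pooled rate for Variant M: 166/720 = 0.231.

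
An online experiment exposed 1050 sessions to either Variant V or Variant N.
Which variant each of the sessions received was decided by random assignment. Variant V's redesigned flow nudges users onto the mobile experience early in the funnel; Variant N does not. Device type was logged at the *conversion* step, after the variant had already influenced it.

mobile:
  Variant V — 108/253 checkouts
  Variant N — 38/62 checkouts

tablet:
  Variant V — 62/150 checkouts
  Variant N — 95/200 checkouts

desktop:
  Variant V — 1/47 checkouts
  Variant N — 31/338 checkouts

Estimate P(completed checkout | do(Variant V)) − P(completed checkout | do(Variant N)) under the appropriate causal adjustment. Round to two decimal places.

Within every device type level Variant N has the higher rate, yet pooled Variant V does — Simpson's reversal.
Device type is downstream of the variant. One should not condition on a consequence of treatment, so the overall rates are the right comparison.
The causal difference is the pooled difference: 0.380 − 0.273 = +0.107.

+0.11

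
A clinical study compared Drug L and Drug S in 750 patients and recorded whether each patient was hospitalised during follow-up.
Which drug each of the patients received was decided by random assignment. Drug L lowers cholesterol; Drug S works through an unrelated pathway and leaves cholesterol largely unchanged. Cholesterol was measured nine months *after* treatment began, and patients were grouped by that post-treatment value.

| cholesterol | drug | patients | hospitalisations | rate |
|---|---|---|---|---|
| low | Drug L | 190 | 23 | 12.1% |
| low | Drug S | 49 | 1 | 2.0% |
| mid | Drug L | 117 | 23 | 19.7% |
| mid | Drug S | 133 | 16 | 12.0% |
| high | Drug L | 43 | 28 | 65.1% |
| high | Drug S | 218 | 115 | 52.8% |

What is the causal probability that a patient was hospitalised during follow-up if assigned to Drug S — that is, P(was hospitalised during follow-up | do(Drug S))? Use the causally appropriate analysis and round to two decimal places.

0.33

Stratifying would compare drugs among patients the drugs themselves sorted into cholesterol groups — a form of selection on an intermediate. The unconditioned pooled rates give the total causal effect.
So P(outcome | do(Drug S)) is just the pooled rate for Drug S: 132/400 = 0.330.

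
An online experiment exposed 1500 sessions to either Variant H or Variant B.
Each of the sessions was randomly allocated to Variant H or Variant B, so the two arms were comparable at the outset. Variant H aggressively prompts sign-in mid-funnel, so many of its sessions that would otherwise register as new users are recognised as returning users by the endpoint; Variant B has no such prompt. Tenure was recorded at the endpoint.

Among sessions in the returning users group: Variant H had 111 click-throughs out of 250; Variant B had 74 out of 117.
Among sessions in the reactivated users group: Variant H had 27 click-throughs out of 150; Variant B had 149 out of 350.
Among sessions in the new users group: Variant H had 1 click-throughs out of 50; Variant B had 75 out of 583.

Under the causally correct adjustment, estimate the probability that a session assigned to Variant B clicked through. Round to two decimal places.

The user tenure-specific comparison favours Variant B throughout, but the pooled figures favour Variant H. The question is whether to condition on user tenure.
User tenure lies on the pathway variant → user tenure → outcome, so adjusting for it blocks the indirect effect. For the total causal effect of variant, use the unadjusted pooled rates.
So P(outcome | do(Variant B)) is just the pooled rate for Variant B: 298/1050 = 0.284.

0.28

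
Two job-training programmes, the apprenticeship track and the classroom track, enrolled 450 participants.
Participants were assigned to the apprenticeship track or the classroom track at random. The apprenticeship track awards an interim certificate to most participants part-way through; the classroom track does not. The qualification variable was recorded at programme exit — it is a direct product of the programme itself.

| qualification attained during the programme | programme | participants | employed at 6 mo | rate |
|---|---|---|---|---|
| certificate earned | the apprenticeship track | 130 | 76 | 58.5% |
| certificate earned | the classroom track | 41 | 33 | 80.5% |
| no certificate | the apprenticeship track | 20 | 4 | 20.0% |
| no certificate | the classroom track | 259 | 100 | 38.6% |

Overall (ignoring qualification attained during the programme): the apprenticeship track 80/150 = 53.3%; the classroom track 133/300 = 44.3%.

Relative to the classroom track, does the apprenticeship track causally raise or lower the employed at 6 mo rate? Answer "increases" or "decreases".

increases

The stratified and pooled comparisons disagree (the classroom track wins within each qualification attained during the programme; the apprenticeship track wins overall), so the answer turns on the causal role of qualification attained during the programme.
Qualification attained during the programme lies on the pathway programme → qualification attained during the programme → outcome, so adjusting for it blocks the indirect effect. For the total causal effect of programme, use the unadjusted pooled rates.
Pooled: the apprenticeship track 53.3% vs the classroom track 44.3%; the apprenticeship track is higher overall.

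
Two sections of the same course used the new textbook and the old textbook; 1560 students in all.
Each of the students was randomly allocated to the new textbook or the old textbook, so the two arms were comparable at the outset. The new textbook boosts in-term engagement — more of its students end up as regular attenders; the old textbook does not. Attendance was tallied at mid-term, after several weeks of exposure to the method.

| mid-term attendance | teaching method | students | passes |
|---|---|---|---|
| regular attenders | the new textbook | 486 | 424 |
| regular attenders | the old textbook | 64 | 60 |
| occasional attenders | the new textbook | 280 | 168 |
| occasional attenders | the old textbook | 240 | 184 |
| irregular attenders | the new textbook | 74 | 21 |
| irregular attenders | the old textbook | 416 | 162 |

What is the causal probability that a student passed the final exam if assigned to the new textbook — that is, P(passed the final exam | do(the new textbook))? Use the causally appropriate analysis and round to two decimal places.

Mid-term attendance is recorded after the teaching method and is itself shifted by it — it sits on the causal path from teaching method to outcome. Conditioning on a mediator would strip out part of the effect we want; the pooled comparison gives the total causal effect.
So P(outcome | do(the new textbook)) is just the pooled rate for the new textbook: 613/840 = 0.730.

0.73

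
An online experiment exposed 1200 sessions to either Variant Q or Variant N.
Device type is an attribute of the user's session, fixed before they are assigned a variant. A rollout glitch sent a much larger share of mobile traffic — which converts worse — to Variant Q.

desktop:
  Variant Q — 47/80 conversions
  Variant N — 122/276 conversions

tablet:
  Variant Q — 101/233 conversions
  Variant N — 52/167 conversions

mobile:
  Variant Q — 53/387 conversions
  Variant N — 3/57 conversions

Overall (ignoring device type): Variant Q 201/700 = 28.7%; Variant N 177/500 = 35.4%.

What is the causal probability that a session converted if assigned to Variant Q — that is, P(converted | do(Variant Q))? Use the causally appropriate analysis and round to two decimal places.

0.37

The stratified and pooled comparisons disagree (Variant Q wins within each device type; Variant N wins overall), so the answer turns on the causal role of device type.
Device type satisfies the back-door criterion: it is not a descendant of the variant, and it blocks the spurious path from variant to outcome. Adjusting for it (i.e., using the within-device type rates) gives the causal effect.
Standardising Variant Q to the population device type mix: 0.297·47/80 + 0.333·101/233 + 0.370·53/387 = 0.369.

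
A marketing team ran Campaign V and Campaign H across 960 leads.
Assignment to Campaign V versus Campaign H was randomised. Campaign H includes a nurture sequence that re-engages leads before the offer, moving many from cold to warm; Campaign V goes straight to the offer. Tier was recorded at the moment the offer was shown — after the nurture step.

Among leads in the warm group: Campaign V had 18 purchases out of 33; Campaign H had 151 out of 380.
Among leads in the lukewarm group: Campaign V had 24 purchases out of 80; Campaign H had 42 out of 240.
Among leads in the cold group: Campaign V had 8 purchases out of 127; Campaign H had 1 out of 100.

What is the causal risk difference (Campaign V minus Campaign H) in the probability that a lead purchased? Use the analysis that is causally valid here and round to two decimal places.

-0.06

Engagement tier is recorded after the campaign and is itself shifted by it — it sits on the causal path from campaign to outcome. Conditioning on a mediator would strip out part of the effect we want; the pooled comparison gives the total causal effect.
The causal difference is the pooled difference: 0.208 − 0.269 = -0.061.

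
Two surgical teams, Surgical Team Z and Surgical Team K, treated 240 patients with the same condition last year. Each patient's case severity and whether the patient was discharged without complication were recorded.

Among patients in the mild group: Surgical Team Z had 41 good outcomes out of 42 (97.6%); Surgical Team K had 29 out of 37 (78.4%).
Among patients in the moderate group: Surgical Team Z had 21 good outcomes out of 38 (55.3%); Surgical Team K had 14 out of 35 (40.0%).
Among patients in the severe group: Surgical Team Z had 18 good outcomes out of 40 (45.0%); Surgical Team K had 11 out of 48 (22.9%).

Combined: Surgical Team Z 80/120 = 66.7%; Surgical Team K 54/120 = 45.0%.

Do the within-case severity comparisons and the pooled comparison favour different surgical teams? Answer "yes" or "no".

no

Within each case severity level (mild 97.6% vs 78.4%; moderate 55.3% vs 40.0%; severe 45.0% vs 22.9%), Surgical Team Z has the higher rate every time. Pooled: 66.7% vs 45.0% — Surgical Team Z has the higher rate overall. They agree.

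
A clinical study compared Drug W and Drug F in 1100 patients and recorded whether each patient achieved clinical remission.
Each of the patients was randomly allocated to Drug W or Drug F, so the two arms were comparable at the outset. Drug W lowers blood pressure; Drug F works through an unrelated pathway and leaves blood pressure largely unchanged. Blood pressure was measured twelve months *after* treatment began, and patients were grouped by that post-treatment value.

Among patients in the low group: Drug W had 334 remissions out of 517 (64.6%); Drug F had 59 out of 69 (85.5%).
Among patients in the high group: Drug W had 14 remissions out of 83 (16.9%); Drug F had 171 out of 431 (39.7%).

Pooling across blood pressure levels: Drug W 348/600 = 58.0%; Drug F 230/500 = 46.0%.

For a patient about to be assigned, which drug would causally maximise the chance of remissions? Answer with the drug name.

Drug W

Blood pressure here is a post-treatment variable shaped by the drug; conditioning on it would introduce bias rather than remove it. The overall comparison is the causal one.
Pooled: Drug W 58.0% vs Drug F 46.0%; Drug W is higher overall.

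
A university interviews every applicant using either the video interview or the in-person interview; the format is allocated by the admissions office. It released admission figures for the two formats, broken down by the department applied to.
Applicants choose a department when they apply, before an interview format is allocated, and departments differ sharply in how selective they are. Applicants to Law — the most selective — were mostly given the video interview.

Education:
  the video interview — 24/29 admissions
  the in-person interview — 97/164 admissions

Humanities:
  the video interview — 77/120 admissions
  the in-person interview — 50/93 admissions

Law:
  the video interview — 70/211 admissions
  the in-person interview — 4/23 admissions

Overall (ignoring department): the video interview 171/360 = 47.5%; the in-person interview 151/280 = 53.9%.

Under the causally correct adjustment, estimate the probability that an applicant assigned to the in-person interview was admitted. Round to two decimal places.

The department-specific comparison favours the video interview throughout, but the pooled figures favour the in-person interview. The question is whether to condition on department.
The imbalance in department arose from how applicants were allocated, not from anything the interview format did; and department independently affects the outcome. The pooled gap is confounded — condition on department.
Standardising the in-person interview to the population department mix: 0.302·97/164 + 0.333·50/93 + 0.366·4/23 = 0.421.

0.42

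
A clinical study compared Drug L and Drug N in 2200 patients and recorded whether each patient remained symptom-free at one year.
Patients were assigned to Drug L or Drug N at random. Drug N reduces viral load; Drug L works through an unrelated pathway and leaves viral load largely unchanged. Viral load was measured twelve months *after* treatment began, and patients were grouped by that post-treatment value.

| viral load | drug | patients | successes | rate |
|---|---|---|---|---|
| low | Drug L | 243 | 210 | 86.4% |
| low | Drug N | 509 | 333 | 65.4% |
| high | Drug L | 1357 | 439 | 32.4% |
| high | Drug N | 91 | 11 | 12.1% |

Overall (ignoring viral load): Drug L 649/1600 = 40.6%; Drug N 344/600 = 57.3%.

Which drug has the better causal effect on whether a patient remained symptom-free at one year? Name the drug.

Drug N

The stratified and pooled comparisons disagree (Drug L wins within each viral load; Drug N wins overall), so the answer turns on the causal role of viral load.
Viral load is recorded after the drug and is itself shifted by it — it sits on the causal path from drug to outcome. Conditioning on a mediator would strip out part of the effect we want; the pooled comparison gives the total causal effect.
Pooled: Drug L 40.6% vs Drug N 57.3%; Drug N is higher overall.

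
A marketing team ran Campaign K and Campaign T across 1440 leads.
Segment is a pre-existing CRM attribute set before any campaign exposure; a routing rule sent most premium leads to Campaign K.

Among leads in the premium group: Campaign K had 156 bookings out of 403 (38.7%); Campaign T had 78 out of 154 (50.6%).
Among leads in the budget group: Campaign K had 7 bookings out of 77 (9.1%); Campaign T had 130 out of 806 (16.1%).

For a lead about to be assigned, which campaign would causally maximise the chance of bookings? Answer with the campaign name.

The customer segment-specific comparison favours Campaign T throughout, but the pooled figures favour Campaign K. The question is whether to condition on customer segment.
Customer segment is set before the campaign has any effect — it is not caused by the campaign — and it independently drives the outcome. That makes it a confounder, so the causal comparison is within customer segment levels.
Within each level — premium: 38.7% vs 50.6%; budget: 9.1% vs 16.1% — Campaign T is higher every time.

Campaign T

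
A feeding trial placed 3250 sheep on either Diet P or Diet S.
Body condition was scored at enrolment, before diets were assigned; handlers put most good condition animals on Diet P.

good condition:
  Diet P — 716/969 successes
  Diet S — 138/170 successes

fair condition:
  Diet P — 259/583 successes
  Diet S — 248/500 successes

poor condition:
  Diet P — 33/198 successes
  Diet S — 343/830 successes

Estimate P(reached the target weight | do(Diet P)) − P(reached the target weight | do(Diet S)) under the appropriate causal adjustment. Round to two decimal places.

-0.12

The starting body condition-specific comparison favours Diet S throughout, but the pooled figures favour Diet P. The question is whether to condition on starting body condition.
Nothing the diet does changes starting body condition; the imbalance is an allocation artefact. With starting body condition also predicting the outcome, the pooled figure is confounded, and the within-stratum comparison is the causal one.
Adjusting over the population distribution of starting body condition: 0.350·(0.739−0.812) + 0.333·(0.444−0.496) + 0.316·(0.167−0.413) = -0.121.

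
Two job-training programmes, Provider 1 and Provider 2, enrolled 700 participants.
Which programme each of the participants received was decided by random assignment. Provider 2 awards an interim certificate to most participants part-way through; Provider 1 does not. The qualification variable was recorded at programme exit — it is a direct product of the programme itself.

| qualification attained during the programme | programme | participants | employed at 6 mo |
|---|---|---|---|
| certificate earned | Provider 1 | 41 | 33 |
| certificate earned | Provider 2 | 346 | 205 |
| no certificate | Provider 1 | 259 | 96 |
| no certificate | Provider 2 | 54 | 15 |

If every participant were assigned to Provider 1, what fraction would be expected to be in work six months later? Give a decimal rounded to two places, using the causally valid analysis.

0.43

Within every qualification attained during the programme level Provider 1 has the higher rate, yet pooled Provider 2 does — Simpson's reversal.
Because the programme influences qualification attained during the programme, qualification attained during the programme is a post-treatment mediator, not a confounder. Stratifying on it would bias the estimate; the causal effect is the crude pooled difference.
So P(outcome | do(Provider 1)) is just the pooled rate for Provider 1: 129/300 = 0.430.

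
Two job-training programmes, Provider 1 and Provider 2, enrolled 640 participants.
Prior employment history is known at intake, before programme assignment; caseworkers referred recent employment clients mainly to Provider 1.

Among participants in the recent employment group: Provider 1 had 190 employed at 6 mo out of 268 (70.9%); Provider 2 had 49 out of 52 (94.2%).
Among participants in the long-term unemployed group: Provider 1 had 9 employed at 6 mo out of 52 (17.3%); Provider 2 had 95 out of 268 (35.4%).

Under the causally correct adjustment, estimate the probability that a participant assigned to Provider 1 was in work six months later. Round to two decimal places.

0.44

The stratified and pooled comparisons disagree (Provider 2 wins within each prior employment history; Provider 1 wins overall), so the answer turns on the causal role of prior employment history.
The imbalance in prior employment history arose from how participants were allocated, not from anything the programme did; and prior employment history independently affects the outcome. The pooled gap is confounded — condition on prior employment history.
Standardising Provider 1 to the population prior employment history mix: 0.500·190/268 + 0.500·9/52 = 0.441.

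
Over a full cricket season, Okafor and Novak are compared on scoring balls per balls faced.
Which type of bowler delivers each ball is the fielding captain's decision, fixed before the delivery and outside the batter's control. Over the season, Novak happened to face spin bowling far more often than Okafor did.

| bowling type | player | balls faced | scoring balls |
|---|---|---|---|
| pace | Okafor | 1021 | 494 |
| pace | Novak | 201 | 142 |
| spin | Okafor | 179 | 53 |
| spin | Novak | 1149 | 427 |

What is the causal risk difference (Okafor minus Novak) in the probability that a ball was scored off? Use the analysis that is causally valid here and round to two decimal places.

Bowling type differs across players for reasons unrelated to any effect of the player itself, and it separately predicts the outcome — a classic confounder. We must compare within bowling type levels.
Adjusting over the population distribution of bowling type: 0.479·(0.484−0.706) + 0.521·(0.296−0.372) = -0.146.

-0.15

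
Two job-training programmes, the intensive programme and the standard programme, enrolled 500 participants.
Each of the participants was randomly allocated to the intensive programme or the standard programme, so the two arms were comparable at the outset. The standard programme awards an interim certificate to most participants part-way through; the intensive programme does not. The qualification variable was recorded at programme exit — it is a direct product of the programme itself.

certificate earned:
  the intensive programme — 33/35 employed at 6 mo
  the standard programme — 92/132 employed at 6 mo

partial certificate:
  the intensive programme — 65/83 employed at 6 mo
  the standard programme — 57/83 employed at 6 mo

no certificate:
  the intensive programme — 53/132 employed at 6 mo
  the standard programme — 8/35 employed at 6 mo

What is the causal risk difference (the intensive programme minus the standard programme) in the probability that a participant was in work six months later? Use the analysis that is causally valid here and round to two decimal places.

-0.02

The distribution of qualification attained during the programme is itself part of what the programme does — it is an intermediate outcome. Holding it fixed would remove that part of the effect; the total effect is the pooled difference.
The causal difference is the pooled difference: 0.604 − 0.628 = -0.024.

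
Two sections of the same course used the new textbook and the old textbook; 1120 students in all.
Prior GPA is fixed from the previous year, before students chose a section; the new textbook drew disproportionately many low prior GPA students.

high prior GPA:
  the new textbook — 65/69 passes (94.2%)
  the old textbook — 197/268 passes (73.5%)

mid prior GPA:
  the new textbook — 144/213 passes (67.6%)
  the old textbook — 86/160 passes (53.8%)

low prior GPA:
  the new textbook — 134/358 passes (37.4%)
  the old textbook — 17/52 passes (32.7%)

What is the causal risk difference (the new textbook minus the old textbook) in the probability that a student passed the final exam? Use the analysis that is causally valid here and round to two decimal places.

+0.13

Prior GPA band is set before the teaching method has any effect — it is not caused by the teaching method — and it independently drives the outcome. That makes it a confounder, so the causal comparison is within prior GPA band levels.
Adjusting over the population distribution of prior GPA band: 0.301·(0.942−0.735) + 0.333·(0.676−0.537) + 0.366·(0.374−0.327) = +0.126.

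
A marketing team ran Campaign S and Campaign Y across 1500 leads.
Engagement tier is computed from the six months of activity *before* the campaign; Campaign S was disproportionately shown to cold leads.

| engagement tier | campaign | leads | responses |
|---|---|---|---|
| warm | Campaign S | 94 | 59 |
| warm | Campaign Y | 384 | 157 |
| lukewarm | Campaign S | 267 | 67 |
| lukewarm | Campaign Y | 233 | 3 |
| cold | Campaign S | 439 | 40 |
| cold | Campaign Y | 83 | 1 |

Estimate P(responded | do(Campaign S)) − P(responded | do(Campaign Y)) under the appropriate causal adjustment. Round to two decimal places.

+0.18

Since engagement tier is a pre-existing factor (not a product of the campaign) and it affects the outcome on its own, it is a confounder. The stratified rates, not the pooled rate, identify the causal effect.
Adjusting over the population distribution of engagement tier: 0.319·(0.628−0.409) + 0.333·(0.251−0.013) + 0.348·(0.091−0.012) = +0.177.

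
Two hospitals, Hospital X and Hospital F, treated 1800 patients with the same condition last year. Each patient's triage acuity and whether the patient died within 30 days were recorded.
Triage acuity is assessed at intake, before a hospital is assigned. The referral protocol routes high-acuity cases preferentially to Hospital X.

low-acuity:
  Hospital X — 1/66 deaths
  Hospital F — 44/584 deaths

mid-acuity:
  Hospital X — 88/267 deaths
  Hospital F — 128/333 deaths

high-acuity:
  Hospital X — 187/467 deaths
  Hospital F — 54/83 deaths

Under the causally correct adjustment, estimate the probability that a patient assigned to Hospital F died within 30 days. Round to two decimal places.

0.35

The stratified and pooled comparisons disagree (Hospital X wins within each triage acuity; Hospital F wins overall), so the answer turns on the causal role of triage acuity.
Nothing the hospital does changes triage acuity; the imbalance is an allocation artefact. With triage acuity also predicting the outcome, the pooled figure is confounded, and the within-stratum comparison is the causal one.
Standardising Hospital F to the population triage acuity mix: 0.361·44/584 + 0.333·128/333 + 0.306·54/83 = 0.354.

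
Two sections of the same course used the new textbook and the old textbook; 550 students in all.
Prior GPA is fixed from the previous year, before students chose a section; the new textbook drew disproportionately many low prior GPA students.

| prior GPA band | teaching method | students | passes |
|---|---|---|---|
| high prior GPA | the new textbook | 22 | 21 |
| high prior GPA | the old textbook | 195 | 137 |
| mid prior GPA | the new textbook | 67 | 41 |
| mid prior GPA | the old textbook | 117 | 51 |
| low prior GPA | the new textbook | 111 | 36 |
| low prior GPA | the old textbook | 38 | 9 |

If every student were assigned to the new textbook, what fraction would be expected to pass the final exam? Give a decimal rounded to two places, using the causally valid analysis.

Since prior GPA band is a pre-existing factor (not a product of the teaching method) and it affects the outcome on its own, it is a confounder. The stratified rates, not the pooled rate, identify the causal effect.
Standardising the new textbook to the population prior GPA band mix: 0.395·21/22 + 0.335·41/67 + 0.271·36/111 = 0.669.

0.67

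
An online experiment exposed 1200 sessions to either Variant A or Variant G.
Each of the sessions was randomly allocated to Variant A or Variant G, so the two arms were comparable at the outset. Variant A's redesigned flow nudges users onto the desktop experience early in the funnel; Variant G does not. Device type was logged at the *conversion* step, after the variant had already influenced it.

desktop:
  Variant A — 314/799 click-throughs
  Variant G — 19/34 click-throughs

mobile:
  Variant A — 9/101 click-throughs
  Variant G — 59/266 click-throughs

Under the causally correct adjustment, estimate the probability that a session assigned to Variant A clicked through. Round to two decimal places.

0.36

Stratifying would compare variants among sessions the variants themselves sorted into device type groups — a form of selection on an intermediate. The unconditioned pooled rates give the total causal effect.
So P(outcome | do(Variant A)) is just the pooled rate for Variant A: 323/900 = 0.359.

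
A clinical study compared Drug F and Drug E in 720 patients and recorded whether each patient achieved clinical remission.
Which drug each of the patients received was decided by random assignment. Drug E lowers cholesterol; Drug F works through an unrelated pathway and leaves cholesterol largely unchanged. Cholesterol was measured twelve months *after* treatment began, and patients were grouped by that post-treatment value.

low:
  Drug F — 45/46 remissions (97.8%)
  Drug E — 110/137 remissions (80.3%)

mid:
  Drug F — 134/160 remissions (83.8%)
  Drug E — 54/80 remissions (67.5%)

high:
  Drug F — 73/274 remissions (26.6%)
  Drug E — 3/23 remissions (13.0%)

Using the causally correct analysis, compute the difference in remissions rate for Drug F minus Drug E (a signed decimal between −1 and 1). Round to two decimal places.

-0.17

Because the drug influences cholesterol, cholesterol is a post-treatment mediator, not a confounder. Stratifying on it would bias the estimate; the causal effect is the crude pooled difference.
The causal difference is the pooled difference: 0.525 − 0.696 = -0.171.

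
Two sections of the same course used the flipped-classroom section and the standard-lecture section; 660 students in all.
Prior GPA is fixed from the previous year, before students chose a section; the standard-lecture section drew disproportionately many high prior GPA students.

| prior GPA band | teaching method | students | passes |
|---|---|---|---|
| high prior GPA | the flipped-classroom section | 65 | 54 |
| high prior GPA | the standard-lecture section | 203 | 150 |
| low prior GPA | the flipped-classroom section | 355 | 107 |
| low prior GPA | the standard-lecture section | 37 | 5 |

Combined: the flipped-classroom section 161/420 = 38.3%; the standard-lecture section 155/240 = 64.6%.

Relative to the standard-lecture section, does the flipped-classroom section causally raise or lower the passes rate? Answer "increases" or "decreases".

Since prior GPA band is a pre-existing factor (not a product of the teaching method) and it affects the outcome on its own, it is a confounder. The stratified rates, not the pooled rate, identify the causal effect.
Within each level — high prior GPA: 83.1% vs 73.9%; low prior GPA: 30.1% vs 13.5% — the flipped-classroom section is higher every time.

increases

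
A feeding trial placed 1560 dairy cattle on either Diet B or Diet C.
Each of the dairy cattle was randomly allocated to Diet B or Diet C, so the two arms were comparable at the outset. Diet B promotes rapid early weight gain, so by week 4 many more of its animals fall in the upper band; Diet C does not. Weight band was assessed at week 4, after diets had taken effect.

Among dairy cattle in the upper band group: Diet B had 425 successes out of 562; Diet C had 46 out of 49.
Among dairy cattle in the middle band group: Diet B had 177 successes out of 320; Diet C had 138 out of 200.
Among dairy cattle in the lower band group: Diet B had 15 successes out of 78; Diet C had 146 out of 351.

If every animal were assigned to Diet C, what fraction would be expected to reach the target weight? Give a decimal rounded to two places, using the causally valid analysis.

Stratifying would compare diets among dairy cattle the diets themselves sorted into week-4 weight band groups — a form of selection on an intermediate. The unconditioned pooled rates give the total causal effect.
So P(outcome | do(Diet C)) is just the pooled rate for Diet C: 330/600 = 0.550.

0.55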